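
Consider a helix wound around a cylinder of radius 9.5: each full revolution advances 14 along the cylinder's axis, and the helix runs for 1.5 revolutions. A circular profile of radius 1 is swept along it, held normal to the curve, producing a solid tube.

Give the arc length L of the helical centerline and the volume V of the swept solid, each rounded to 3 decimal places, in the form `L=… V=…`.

2πR = 2π·9.5 = 59.690260
per-turn = √(59.690260² + 14²) = √(3562.9272 + 196) = √3758.9272 = 61.310090
L = 1.5 × 61.310090 = 91.965136
V = π·1² × L = 3.141593 × 91.965136 = 288.916995

L=91.965 V=288.917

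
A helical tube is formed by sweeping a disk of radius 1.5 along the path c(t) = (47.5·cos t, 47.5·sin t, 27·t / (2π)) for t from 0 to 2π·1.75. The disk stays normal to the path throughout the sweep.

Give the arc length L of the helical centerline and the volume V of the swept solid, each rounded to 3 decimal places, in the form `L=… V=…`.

L=524.423 V=3706.926

2πR = 2π·47.5 = 298.451302
per-turn = √(298.451302² + 27²) = √(89073.1797 + 729) = √89802.1797 = 299.670118
L = 1.75 × 299.670118 = 524.422707
V = π·1.5² × L = 7.068583 × 524.422707 = 3706.925677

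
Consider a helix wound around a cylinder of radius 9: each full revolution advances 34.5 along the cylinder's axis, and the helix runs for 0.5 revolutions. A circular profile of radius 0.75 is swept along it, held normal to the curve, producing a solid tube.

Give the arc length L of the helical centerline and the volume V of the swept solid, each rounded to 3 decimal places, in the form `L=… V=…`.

L=33.121 V=58.530

2πR = 2π·9 = 56.548668
per-turn = √(56.548668² + 34.5²) = √(3197.7518 + 1190.25) = √4388.0018 = 66.241994
L = 0.5 × 66.241994 = 33.120997
V = π·0.75² × L = 1.767146 × 33.120997 = 58.529633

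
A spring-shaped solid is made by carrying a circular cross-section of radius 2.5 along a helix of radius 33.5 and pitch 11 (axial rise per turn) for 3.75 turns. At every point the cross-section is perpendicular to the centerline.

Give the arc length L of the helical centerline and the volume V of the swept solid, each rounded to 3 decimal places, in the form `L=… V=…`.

2πR = 2π·33.5 = 210.486708
per-turn = √(210.486708² + 11²) = √(44304.6542 + 121) = √44425.6542 = 210.773941
L = 3.75 × 210.773941 = 790.402278
V = π·2.5² × L = 19.634954 × 790.402278 = 15519.512443

L=790.402 V=15519.512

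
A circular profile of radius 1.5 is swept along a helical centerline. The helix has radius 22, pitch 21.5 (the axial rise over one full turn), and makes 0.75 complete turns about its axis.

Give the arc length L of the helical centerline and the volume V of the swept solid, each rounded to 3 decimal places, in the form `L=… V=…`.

2πR = 2π·22 = 138.230077
per-turn = √(138.230077² + 21.5²) = √(19107.5541 + 462.25) = √19569.8041 = 139.892116
L = 0.75 × 139.892116 = 104.919087
V = π·1.5² × L = 7.068583 × 104.919087 = 741.629324

L=104.919 V=741.629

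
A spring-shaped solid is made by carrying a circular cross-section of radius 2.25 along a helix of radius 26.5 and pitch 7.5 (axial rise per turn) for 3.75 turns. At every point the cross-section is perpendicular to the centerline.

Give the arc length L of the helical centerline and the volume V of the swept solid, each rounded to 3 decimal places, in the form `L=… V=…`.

2πR = 2π·26.5 = 166.504411
per-turn = √(166.504411² + 7.5²) = √(27723.7188 + 56.25) = √27779.9688 = 166.673239
L = 3.75 × 166.673239 = 625.024648
V = π·2.25² × L = 15.904313 × 625.024648 = 9940.587516

L=625.025 V=9940.588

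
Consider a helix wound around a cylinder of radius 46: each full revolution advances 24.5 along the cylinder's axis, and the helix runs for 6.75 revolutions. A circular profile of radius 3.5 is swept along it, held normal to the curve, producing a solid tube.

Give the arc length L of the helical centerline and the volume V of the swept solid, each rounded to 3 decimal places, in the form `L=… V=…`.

2πR = 2π·46 = 289.026524
per-turn = √(289.026524² + 24.5²) = √(83536.3317 + 600.25) = √84136.5817 = 290.063065
L = 6.75 × 290.063065 = 1957.925688
V = π·3.5² × L = 38.484510 × 1957.925688 = 75349.810749

L=1957.926 V=75349.811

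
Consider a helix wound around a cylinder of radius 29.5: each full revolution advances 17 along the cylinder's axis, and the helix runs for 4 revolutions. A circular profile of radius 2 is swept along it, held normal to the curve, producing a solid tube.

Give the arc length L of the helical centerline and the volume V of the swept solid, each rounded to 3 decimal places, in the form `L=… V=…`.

L=744.528 V=9356.011

2πR = 2π·29.5 = 185.353967
per-turn = √(185.353967² + 17²) = √(34356.0929 + 289) = √34645.0929 = 186.131923
L = 4 × 186.131923 = 744.527694
V = π·2² × L = 12.566371 × 744.527694 = 9356.010932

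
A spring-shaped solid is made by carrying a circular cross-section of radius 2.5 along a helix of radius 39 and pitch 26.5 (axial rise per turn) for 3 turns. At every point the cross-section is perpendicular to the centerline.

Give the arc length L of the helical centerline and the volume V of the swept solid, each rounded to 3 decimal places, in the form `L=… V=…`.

2πR = 2π·39 = 245.044227
per-turn = √(245.044227² + 26.5²) = √(60046.6732 + 702.25) = √60748.9232 = 246.472966
L = 3 × 246.472966 = 739.418899
V = π·2.5² × L = 19.634954 × 739.418899 = 14518.456137

L=739.419 V=14518.456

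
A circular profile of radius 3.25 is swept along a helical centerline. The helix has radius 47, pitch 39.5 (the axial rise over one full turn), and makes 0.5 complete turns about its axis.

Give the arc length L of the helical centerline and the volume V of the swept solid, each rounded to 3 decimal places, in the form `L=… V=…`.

2πR = 2π·47 = 295.309709
per-turn = √(295.309709² + 39.5²) = √(87207.8245 + 1560.25) = √88768.0745 = 297.939716
L = 0.5 × 297.939716 = 148.969858
V = π·3.25² × L = 33.183072 × 148.969858 = 4943.277587

L=148.970 V=4943.278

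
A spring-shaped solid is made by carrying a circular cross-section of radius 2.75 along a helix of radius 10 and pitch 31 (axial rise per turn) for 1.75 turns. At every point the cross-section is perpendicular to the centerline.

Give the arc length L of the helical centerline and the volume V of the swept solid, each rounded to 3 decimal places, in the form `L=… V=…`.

2πR = 2π·10 = 62.831853
per-turn = √(62.831853² + 31²) = √(3947.8418 + 961) = √4908.8418 = 70.063127
L = 1.75 × 70.063127 = 122.610472
V = π·2.75² × L = 23.758294 × 122.610472 = 2913.015700

L=122.610 V=2913.016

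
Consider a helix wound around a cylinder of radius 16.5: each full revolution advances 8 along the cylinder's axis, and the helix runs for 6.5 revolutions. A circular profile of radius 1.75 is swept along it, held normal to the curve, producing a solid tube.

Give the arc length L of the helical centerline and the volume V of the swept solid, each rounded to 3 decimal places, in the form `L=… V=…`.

L=675.875 V=6502.679

2πR = 2π·16.5 = 103.672558
per-turn = √(103.672558² + 8²) = √(10747.9992 + 64) = √10811.9992 = 103.980764
L = 6.5 × 103.980764 = 675.874963
V = π·1.75² × L = 9.621128 × 675.874963 = 6502.679196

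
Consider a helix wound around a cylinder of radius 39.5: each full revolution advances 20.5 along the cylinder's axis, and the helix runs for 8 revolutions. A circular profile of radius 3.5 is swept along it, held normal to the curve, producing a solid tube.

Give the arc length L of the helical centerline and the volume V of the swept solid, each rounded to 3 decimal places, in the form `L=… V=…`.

2πR = 2π·39.5 = 248.185820
per-turn = √(248.185820² + 20.5²) = √(61596.2011 + 420.25) = √62016.4511 = 249.031024
L = 8 × 249.031024 = 1992.248194
V = π·3.5² × L = 38.484510 × 1992.248194 = 76670.695575

L=1992.248 V=76670.696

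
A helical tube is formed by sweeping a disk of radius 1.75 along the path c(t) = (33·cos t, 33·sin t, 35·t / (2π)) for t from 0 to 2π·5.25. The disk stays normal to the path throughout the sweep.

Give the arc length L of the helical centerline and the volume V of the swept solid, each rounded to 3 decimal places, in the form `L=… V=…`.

L=1103.961 V=10621.354

2πR = 2π·33 = 207.345115
per-turn = √(207.345115² + 35²) = √(42991.9968 + 1225) = √44216.9968 = 210.278379
L = 5.25 × 210.278379 = 1103.961491
V = π·1.75² × L = 9.621128 × 1103.961491 = 10621.354261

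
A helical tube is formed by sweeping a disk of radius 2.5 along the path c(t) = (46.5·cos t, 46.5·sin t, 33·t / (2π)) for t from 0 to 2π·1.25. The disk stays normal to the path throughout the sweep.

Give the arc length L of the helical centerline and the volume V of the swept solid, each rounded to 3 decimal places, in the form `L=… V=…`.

L=367.532 V=7216.480

2πR = 2π·46.5 = 292.168117
per-turn = √(292.168117² + 33²) = √(85362.2085 + 1089) = √86451.2085 = 294.025864
L = 1.25 × 294.025864 = 367.532329
V = π·2.5² × L = 19.634954 × 367.532329 = 7216.480414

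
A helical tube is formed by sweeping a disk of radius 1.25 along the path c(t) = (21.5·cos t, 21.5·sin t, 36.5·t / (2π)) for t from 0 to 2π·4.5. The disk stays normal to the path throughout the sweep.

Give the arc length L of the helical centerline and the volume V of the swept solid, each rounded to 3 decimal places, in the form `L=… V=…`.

L=629.697 V=3091.018

2πR = 2π·21.5 = 135.088484
per-turn = √(135.088484² + 36.5²) = √(18248.8985 + 1332.25) = √19581.1485 = 139.932657
L = 4.5 × 139.932657 = 629.696957
V = π·1.25² × L = 4.908739 × 629.696957 = 3091.017710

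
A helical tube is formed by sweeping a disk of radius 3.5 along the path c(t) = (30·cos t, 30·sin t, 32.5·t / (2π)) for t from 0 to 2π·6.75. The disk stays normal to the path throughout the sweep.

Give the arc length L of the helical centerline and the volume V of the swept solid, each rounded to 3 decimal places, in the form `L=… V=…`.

2πR = 2π·30 = 188.495559
per-turn = √(188.495559² + 32.5²) = √(35530.5758 + 1056.25) = √36586.8258 = 191.276830
L = 6.75 × 191.276830 = 1291.118605
V = π·3.5² × L = 38.484510 × 1291.118605 = 49688.066879

L=1291.119 V=49688.067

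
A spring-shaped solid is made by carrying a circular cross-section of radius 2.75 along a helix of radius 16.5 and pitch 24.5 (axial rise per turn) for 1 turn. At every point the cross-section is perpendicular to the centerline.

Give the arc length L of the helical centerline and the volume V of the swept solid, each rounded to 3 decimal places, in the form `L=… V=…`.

2πR = 2π·16.5 = 103.672558
per-turn = √(103.672558² + 24.5²) = √(10747.9992 + 600.25) = √11348.2492 = 106.528162
L = 1 × 106.528162 = 106.528162
V = π·2.75² × L = 23.758294 × 106.528162 = 2530.927427

L=106.528 V=2530.927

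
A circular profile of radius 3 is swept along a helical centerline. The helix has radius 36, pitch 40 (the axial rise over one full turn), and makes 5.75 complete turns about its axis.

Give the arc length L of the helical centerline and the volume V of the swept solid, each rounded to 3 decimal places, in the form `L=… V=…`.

2πR = 2π·36 = 226.194671
per-turn = √(226.194671² + 40²) = √(51164.0292 + 1600) = √52764.0292 = 229.704221
L = 5.75 × 229.704221 = 1320.799272
V = π·3² × L = 28.274334 × 1320.799272 = 37344.719597

L=1320.799 V=37344.720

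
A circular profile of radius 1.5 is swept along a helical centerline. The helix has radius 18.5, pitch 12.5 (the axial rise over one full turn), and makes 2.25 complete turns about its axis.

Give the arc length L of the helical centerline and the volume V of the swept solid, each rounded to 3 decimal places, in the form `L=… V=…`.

2πR = 2π·18.5 = 116.238928
per-turn = √(116.238928² + 12.5²) = √(13511.4884 + 156.25) = √13667.7384 = 116.909103
L = 2.25 × 116.909103 = 263.045482
V = π·1.5² × L = 7.068583 × 263.045482 = 1859.358948

L=263.045 V=1859.359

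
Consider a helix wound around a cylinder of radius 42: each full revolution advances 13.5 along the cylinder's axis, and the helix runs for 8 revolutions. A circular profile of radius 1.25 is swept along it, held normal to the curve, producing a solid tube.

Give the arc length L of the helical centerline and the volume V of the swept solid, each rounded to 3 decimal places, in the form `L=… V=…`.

L=2113.911 V=10376.636

2πR = 2π·42 = 263.893783
per-turn = √(263.893783² + 13.5²) = √(69639.9287 + 182.25) = √69822.1787 = 264.238867
L = 8 × 264.238867 = 2113.910933
V = π·1.25² × L = 4.908739 × 2113.910933 = 10376.636029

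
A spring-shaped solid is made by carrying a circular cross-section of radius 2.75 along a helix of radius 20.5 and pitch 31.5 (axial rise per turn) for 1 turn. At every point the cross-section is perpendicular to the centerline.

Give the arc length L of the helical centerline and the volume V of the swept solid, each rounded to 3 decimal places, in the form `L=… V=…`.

2πR = 2π·20.5 = 128.805299
per-turn = √(128.805299² + 31.5²) = √(16590.8050 + 992.25) = √17583.0550 = 132.601112
L = 1 × 132.601112 = 132.601112
V = π·2.75² × L = 23.758294 × 132.601112 = 3150.376271

L=132.601 V=3150.376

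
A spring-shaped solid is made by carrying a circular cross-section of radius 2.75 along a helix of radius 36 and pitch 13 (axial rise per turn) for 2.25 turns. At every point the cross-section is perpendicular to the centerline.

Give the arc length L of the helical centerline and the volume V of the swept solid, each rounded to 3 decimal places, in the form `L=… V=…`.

2πR = 2π·36 = 226.194671
per-turn = √(226.194671² + 13²) = √(51164.0292 + 169) = √51333.0292 = 226.567935
L = 2.25 × 226.567935 = 509.777854
V = π·2.75² × L = 23.758294 × 509.777854 = 12111.452355

L=509.778 V=12111.452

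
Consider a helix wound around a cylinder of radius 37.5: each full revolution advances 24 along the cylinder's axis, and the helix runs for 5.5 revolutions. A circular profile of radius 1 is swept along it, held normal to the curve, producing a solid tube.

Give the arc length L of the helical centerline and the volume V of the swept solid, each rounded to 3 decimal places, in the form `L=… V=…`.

2πR = 2π·37.5 = 235.619449
per-turn = √(235.619449² + 24²) = √(55516.5248 + 576) = √56092.5248 = 236.838605
L = 5.5 × 236.838605 = 1302.612327
V = π·1² × L = 3.141593 × 1302.612327 = 4092.277316

L=1302.612 V=4092.277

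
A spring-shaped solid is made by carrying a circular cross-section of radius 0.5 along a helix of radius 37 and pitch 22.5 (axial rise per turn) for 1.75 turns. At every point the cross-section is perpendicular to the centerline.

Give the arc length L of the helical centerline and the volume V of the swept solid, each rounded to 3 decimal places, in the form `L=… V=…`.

2πR = 2π·37 = 232.477856
per-turn = √(232.477856² + 22.5²) = √(54045.9537 + 506.25) = √54552.2037 = 233.564132
L = 1.75 × 233.564132 = 408.737231
V = π·0.5² × L = 0.785398 × 408.737231 = 321.021470

L=408.737 V=321.021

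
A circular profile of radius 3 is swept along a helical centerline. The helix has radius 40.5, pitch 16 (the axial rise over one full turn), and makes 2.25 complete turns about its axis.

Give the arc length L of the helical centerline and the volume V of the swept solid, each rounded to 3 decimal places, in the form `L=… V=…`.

2πR = 2π·40.5 = 254.469005
per-turn = √(254.469005² + 16²) = √(64754.4745 + 256) = √65010.4745 = 254.971517
L = 2.25 × 254.971517 = 573.685913
V = π·3² × L = 28.274334 × 573.685913 = 16220.587054

L=573.686 V=16220.587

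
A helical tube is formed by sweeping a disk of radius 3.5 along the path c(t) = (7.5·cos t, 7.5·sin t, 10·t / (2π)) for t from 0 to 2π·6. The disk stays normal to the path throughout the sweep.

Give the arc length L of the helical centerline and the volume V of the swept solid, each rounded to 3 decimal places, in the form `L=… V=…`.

2πR = 2π·7.5 = 47.123890
per-turn = √(47.123890² + 10²) = √(2220.6610 + 100) = √2320.6610 = 48.173239
L = 6 × 48.173239 = 289.039436
V = π·3.5² × L = 38.484510 × 289.039436 = 11123.541073

L=289.039 V=11123.541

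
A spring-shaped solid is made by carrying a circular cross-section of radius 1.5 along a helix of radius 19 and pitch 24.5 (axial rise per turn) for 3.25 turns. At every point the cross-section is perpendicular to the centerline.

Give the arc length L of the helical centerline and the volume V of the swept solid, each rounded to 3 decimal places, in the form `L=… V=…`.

2πR = 2π·19 = 119.380521
per-turn = √(119.380521² + 24.5²) = √(14251.7088 + 600.25) = √14851.9588 = 121.868613
L = 3.25 × 121.868613 = 396.072991
V = π·1.5² × L = 7.068583 × 396.072991 = 2799.674999

L=396.073 V=2799.675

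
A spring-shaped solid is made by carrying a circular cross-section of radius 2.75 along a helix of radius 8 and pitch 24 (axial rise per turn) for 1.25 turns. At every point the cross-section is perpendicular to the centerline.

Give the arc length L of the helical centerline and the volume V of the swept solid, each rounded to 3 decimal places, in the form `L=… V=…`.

2πR = 2π·8 = 50.265482
per-turn = √(50.265482² + 24²) = √(2526.6187 + 576) = √3102.6187 = 55.701156
L = 1.25 × 55.701156 = 69.626444
V = π·2.75² × L = 23.758294 × 69.626444 = 1654.205567

L=69.626 V=1654.206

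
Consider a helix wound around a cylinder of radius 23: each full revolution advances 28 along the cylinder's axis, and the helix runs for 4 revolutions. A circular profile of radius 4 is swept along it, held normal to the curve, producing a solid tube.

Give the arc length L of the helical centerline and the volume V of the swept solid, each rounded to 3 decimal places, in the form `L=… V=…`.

L=588.803 V=29596.482

2πR = 2π·23 = 144.513262
per-turn = √(144.513262² + 28²) = √(20884.0829 + 784) = √21668.0829 = 147.200825
L = 4 × 147.200825 = 588.803300
V = π·4² × L = 50.265482 × 588.803300 = 29596.481969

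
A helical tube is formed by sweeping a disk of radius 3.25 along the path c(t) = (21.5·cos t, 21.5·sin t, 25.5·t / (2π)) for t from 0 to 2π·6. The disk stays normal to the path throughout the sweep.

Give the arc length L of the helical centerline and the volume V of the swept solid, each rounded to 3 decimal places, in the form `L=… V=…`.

2πR = 2π·21.5 = 135.088484
per-turn = √(135.088484² + 25.5²) = √(18248.8985 + 650.25) = √18899.1485 = 137.474174
L = 6 × 137.474174 = 824.845044
V = π·3.25² × L = 33.183072 × 824.845044 = 27370.892832

L=824.845 V=27370.893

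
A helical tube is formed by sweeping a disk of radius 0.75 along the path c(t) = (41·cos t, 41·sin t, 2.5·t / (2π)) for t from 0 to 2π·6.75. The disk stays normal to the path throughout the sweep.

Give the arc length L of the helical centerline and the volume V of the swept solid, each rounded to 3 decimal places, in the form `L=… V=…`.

L=1738.953 V=3072.984

2πR = 2π·41 = 257.610598
per-turn = √(257.610598² + 2.5²) = √(66363.2200 + 6.25) = √66369.4700 = 257.622728
L = 6.75 × 257.622728 = 1738.953414
V = π·0.75² × L = 1.767146 × 1738.953414 = 3072.984340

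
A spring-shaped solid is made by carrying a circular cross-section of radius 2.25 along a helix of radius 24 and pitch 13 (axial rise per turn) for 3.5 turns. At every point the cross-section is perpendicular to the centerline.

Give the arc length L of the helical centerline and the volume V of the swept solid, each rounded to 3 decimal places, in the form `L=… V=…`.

L=529.745 V=8425.233

2πR = 2π·24 = 150.796447
per-turn = √(150.796447² + 13²) = √(22739.5685 + 169) = √22908.5685 = 151.355768
L = 3.5 × 151.355768 = 529.745188
V = π·2.25² × L = 15.904313 × 529.745188 = 8425.233185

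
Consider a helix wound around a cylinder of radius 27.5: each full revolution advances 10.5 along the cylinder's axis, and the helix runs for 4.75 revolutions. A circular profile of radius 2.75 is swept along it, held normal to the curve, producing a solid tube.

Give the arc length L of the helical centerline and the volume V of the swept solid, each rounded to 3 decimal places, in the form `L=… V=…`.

2πR = 2π·27.5 = 172.787596
per-turn = √(172.787596² + 10.5²) = √(29855.5533 + 110.25) = √29965.8033 = 173.106335
L = 4.75 × 173.106335 = 822.255093
V = π·2.75² × L = 23.758294 × 822.255093 = 19535.378596

L=822.255 V=19535.379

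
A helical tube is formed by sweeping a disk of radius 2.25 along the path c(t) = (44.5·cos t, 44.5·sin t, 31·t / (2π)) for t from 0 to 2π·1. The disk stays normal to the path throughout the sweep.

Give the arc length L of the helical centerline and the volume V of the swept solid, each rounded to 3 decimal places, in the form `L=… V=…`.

L=281.315 V=4474.122

2πR = 2π·44.5 = 279.601746
per-turn = √(279.601746² + 31²) = √(78177.1365 + 961) = √79138.1365 = 281.315013
L = 1 × 281.315013 = 281.315013
V = π·2.25² × L = 15.904313 × 281.315013 = 4474.121962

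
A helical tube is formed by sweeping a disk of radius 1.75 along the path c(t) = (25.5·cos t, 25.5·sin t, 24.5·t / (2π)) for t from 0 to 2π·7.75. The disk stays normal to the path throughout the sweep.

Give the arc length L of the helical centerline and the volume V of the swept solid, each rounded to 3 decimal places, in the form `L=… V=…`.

2πR = 2π·25.5 = 160.221225
per-turn = √(160.221225² + 24.5²) = √(25670.8410 + 600.25) = √26271.0910 = 162.083593
L = 7.75 × 162.083593 = 1256.147844
V = π·1.75² × L = 9.621128 × 1256.147844 = 12085.558568

L=1256.148 V=12085.559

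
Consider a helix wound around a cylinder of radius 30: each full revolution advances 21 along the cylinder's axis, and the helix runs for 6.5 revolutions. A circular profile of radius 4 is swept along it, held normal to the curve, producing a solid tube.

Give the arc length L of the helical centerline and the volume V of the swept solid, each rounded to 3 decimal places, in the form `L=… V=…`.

L=1232.801 V=61967.353

2πR = 2π·30 = 188.495559
per-turn = √(188.495559² + 21²) = √(35530.5758 + 441) = √35971.5758 = 189.661741
L = 6.5 × 189.661741 = 1232.801314
V = π·4² × L = 50.265482 × 1232.801314 = 61967.352814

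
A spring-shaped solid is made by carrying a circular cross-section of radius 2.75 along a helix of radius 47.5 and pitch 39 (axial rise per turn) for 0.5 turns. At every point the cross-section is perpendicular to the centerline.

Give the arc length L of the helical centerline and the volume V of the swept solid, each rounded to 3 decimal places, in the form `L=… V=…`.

L=150.494 V=3575.489

2πR = 2π·47.5 = 298.451302
per-turn = √(298.451302² + 39²) = √(89073.1797 + 1521) = √90594.1797 = 300.988670
L = 0.5 × 300.988670 = 150.494335
V = π·2.75² × L = 23.758294 × 150.494335 = 3575.488728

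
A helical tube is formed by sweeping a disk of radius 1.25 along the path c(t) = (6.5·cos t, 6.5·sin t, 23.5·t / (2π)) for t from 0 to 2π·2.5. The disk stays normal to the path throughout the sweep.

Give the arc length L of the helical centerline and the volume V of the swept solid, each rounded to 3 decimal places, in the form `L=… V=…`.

L=117.798 V=578.239

2πR = 2π·6.5 = 40.840704
per-turn = √(40.840704² + 23.5²) = √(1667.9631 + 552.25) = √2220.2131 = 47.119138
L = 2.5 × 47.119138 = 117.797844
V = π·1.25² × L = 4.908739 × 117.797844 = 578.238817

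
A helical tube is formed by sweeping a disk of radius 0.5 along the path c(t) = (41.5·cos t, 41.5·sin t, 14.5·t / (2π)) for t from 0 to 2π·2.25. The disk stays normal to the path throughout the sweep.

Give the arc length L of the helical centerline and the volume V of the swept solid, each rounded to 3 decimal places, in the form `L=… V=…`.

L=587.599 V=461.499

2πR = 2π·41.5 = 260.752190
per-turn = √(260.752190² + 14.5²) = √(67991.7047 + 210.25) = √68201.9547 = 261.155040
L = 2.25 × 261.155040 = 587.598839
V = π·0.5² × L = 0.785398 × 587.598839 = 461.499049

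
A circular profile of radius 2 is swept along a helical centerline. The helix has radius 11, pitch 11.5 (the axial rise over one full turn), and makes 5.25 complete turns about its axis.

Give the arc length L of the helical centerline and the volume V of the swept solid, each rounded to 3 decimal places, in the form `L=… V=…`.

2πR = 2π·11 = 69.115038
per-turn = √(69.115038² + 11.5²) = √(4776.8885 + 132.25) = √4909.1385 = 70.065245
L = 5.25 × 70.065245 = 367.842535
V = π·2² × L = 12.566371 × 367.842535 = 4622.445626

L=367.843 V=4622.446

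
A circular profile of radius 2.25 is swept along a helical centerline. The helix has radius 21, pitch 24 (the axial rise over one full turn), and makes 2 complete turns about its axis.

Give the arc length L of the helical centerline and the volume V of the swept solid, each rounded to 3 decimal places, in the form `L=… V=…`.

L=268.224 V=4265.913

2πR = 2π·21 = 131.946891
per-turn = √(131.946891² + 24²) = √(17409.9822 + 576) = √17985.9822 = 134.111827
L = 2 × 134.111827 = 268.223654
V = π·2.25² × L = 15.904313 × 268.223654 = 4265.912899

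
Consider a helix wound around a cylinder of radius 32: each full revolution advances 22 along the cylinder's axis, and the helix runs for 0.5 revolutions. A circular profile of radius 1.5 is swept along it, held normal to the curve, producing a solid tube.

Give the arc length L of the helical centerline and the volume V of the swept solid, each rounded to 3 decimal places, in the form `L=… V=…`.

2πR = 2π·32 = 201.061930
per-turn = √(201.061930² + 22²) = √(40425.8996 + 484) = √40909.8996 = 202.261958
L = 0.5 × 202.261958 = 101.130979
V = π·1.5² × L = 7.068583 × 101.130979 = 714.852766

L=101.131 V=714.853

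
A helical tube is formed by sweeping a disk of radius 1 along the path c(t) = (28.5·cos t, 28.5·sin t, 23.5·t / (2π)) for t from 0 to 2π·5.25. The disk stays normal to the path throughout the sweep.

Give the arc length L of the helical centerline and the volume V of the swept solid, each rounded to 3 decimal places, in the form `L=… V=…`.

L=948.182 V=2978.803

2πR = 2π·28.5 = 179.070781
per-turn = √(179.070781² + 23.5²) = √(32066.3447 + 552.25) = √32618.5947 = 180.606187
L = 5.25 × 180.606187 = 948.182481
V = π·1² × L = 3.141593 × 948.182481 = 2978.803115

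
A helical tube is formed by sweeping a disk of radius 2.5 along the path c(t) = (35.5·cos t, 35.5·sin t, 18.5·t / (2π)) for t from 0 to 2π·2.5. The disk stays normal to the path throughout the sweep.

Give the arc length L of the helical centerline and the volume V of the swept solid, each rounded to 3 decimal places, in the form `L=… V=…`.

2πR = 2π·35.5 = 223.053078
per-turn = √(223.053078² + 18.5²) = √(49752.6758 + 342.25) = √50094.9258 = 223.818958
L = 2.5 × 223.818958 = 559.547394
V = π·2.5² × L = 19.634954 × 559.547394 = 10986.687390

L=559.547 V=10986.687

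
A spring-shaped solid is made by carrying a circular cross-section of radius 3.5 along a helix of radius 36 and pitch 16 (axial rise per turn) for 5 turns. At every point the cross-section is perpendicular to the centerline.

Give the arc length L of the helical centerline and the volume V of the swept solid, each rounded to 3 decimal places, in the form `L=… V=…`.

2πR = 2π·36 = 226.194671
per-turn = √(226.194671² + 16²) = √(51164.0292 + 256) = √51420.0292 = 226.759849
L = 5 × 226.759849 = 1133.799246
V = π·3.5² × L = 38.484510 × 1133.799246 = 43633.708431

L=1133.799 V=43633.708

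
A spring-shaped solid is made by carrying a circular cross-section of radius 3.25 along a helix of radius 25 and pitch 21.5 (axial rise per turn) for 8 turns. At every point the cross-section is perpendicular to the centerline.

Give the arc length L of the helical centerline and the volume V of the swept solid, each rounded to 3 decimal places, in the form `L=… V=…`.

2πR = 2π·25 = 157.079633
per-turn = √(157.079633² + 21.5²) = √(24674.0110 + 462.25) = √25136.2610 = 158.544193
L = 8 × 158.544193 = 1268.353541
V = π·3.25² × L = 33.183072 × 1268.353541 = 42087.867374

L=1268.354 V=42087.867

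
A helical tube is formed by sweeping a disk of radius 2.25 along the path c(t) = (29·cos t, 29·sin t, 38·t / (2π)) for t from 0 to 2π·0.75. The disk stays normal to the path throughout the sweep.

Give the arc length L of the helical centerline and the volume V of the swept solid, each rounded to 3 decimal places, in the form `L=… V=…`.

L=139.599 V=2220.233

2πR = 2π·29 = 182.212374
per-turn = √(182.212374² + 38²) = √(33201.3492 + 1444) = √34645.3492 = 186.132612
L = 0.75 × 186.132612 = 139.599459
V = π·2.25² × L = 15.904313 × 139.599459 = 2220.233462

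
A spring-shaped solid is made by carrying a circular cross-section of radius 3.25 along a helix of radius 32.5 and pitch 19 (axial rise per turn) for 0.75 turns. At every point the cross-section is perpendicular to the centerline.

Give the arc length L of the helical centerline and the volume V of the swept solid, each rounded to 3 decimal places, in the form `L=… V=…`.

2πR = 2π·32.5 = 204.203522
per-turn = √(204.203522² + 19²) = √(41699.0786 + 361) = √42060.0786 = 205.085540
L = 0.75 × 205.085540 = 153.814155
V = π·3.25² × L = 33.183072 × 153.814155 = 5104.026235

L=153.814 V=5104.026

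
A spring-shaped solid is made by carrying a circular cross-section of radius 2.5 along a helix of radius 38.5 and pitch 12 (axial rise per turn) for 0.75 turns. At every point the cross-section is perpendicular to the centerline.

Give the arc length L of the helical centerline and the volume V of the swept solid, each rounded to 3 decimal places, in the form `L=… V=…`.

L=181.650 V=3566.691

2πR = 2π·38.5 = 241.902634
per-turn = √(241.902634² + 12²) = √(58516.8845 + 144) = √58660.8845 = 242.200092
L = 0.75 × 242.200092 = 181.650069
V = π·2.5² × L = 19.634954 × 181.650069 = 3566.690762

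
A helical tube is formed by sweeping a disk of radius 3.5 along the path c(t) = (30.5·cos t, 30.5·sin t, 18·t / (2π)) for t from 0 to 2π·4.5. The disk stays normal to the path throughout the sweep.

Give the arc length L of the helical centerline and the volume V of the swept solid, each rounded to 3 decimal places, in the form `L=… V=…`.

L=866.163 V=33333.855

2πR = 2π·30.5 = 191.637152
per-turn = √(191.637152² + 18²) = √(36724.7980 + 324) = √37048.7980 = 192.480643
L = 4.5 × 192.480643 = 866.162894
V = π·3.5² × L = 38.484510 × 866.162894 = 33333.854563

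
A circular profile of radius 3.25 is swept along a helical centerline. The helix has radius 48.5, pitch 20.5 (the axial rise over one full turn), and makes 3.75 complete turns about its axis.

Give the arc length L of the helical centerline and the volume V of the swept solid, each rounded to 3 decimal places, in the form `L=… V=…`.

L=1145.337 V=38005.806

2πR = 2π·48.5 = 304.734487
per-turn = √(304.734487² + 20.5²) = √(92863.1078 + 420.25) = √93283.3578 = 305.423244
L = 3.75 × 305.423244 = 1145.337164
V = π·3.25² × L = 33.183072 × 1145.337164 = 38005.806039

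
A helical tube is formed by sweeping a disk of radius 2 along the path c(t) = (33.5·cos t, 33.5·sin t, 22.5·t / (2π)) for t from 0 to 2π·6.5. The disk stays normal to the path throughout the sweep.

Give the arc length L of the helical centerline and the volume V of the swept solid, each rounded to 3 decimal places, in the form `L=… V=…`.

2πR = 2π·33.5 = 210.486708
per-turn = √(210.486708² + 22.5²) = √(44304.6542 + 506.25) = √44810.9042 = 211.685862
L = 6.5 × 211.685862 = 1375.958103
V = π·2² × L = 12.566371 × 1375.958103 = 17290.799469

L=1375.958 V=17290.799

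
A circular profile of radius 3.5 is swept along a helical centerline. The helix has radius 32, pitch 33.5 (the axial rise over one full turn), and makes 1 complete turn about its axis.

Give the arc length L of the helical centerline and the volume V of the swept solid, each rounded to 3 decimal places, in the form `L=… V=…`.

L=203.834 V=7844.437

2πR = 2π·32 = 201.061930
per-turn = √(201.061930² + 33.5²) = √(40425.8996 + 1122.25) = √41548.1496 = 203.833632
L = 1 × 203.833632 = 203.833632
V = π·3.5² × L = 38.484510 × 203.833632 = 7844.437459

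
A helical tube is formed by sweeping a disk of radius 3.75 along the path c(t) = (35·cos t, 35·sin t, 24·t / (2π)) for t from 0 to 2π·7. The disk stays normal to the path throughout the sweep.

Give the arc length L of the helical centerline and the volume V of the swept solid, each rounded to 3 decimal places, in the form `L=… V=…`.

2πR = 2π·35 = 219.911486
per-turn = √(219.911486² + 24²) = √(48361.0616 + 576) = √48937.0616 = 221.217227
L = 7 × 221.217227 = 1548.520590
V = π·3.75² × L = 44.178647 × 1548.520590 = 68411.544026

L=1548.521 V=68411.544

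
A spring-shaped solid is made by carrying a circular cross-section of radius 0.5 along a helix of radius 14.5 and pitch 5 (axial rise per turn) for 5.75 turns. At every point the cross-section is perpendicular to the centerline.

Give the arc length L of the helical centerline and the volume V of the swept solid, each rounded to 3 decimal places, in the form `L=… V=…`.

2πR = 2π·14.5 = 91.106187
per-turn = √(91.106187² + 5²) = √(8300.3373 + 25) = √8325.3373 = 91.243286
L = 5.75 × 91.243286 = 524.648896
V = π·0.5² × L = 0.785398 × 524.648896 = 412.058280

L=524.649 V=412.058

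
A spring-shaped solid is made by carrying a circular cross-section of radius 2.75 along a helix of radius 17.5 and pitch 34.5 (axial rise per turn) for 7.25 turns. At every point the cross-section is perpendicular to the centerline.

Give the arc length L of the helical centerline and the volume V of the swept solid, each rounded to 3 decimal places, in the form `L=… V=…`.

L=835.498 V=19850.010

2πR = 2π·17.5 = 109.955743
per-turn = √(109.955743² + 34.5²) = √(12090.2654 + 1190.25) = √13280.5154 = 115.241118
L = 7.25 × 115.241118 = 835.498109
V = π·2.75² × L = 23.758294 × 835.498109 = 19850.010082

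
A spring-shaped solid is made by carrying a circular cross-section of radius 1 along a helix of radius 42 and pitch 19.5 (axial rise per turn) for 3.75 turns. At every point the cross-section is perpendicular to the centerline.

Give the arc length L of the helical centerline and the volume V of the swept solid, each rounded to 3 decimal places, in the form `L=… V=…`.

2πR = 2π·42 = 263.893783
per-turn = √(263.893783² + 19.5²) = √(69639.9287 + 380.25) = √70020.1787 = 264.613262
L = 3.75 × 264.613262 = 992.299734
V = π·1² × L = 3.141593 × 992.299734 = 3117.401555

L=992.300 V=3117.402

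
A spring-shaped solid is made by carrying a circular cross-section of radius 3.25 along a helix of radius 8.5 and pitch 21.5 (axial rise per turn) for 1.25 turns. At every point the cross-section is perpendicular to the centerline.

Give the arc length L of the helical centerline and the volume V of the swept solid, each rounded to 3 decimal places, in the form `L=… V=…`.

L=71.965 V=2388.031

2πR = 2π·8.5 = 53.407075
per-turn = √(53.407075² + 21.5²) = √(2852.3157 + 462.25) = √3314.5657 = 57.572265
L = 1.25 × 57.572265 = 71.965331
V = π·3.25² × L = 33.183072 × 71.965331 = 2388.030788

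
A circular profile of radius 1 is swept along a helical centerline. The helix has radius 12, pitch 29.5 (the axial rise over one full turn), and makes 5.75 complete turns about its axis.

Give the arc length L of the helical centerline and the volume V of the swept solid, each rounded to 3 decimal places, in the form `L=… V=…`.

L=465.542 V=1462.543

2πR = 2π·12 = 75.398224
per-turn = √(75.398224² + 29.5²) = √(5684.8921 + 870.25) = √6555.1421 = 80.963832
L = 5.75 × 80.963832 = 465.542036
V = π·1² × L = 3.141593 × 465.542036 = 1462.543439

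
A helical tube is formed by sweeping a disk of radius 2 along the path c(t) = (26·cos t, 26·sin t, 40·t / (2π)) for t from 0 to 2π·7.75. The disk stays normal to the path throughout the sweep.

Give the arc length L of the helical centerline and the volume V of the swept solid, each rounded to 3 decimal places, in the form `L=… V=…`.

L=1303.462 V=16379.784

2πR = 2π·26 = 163.362818
per-turn = √(163.362818² + 40²) = √(26687.4103 + 1600) = √28287.4103 = 168.188615
L = 7.75 × 168.188615 = 1303.461768
V = π·2² × L = 12.566371 × 1303.461768 = 16379.783661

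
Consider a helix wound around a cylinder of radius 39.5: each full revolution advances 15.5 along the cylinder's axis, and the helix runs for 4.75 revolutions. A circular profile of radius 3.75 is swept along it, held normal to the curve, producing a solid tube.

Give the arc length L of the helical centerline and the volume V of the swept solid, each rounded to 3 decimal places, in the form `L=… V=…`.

2πR = 2π·39.5 = 248.185820
per-turn = √(248.185820² + 15.5²) = √(61596.2011 + 240.25) = √61836.4511 = 248.669361
L = 4.75 × 248.669361 = 1181.179464
V = π·3.75² × L = 44.178647 × 1181.179464 = 52182.910238

L=1181.179 V=52182.910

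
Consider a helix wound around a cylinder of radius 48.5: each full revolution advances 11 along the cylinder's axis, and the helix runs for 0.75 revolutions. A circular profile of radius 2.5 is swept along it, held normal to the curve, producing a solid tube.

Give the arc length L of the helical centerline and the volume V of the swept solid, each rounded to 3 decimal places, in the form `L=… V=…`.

L=228.700 V=4490.508

2πR = 2π·48.5 = 304.734487
per-turn = √(304.734487² + 11²) = √(92863.1078 + 121) = √92984.1078 = 304.932956
L = 0.75 × 304.932956 = 228.699717
V = π·2.5² × L = 19.634954 × 228.699717 = 4490.508446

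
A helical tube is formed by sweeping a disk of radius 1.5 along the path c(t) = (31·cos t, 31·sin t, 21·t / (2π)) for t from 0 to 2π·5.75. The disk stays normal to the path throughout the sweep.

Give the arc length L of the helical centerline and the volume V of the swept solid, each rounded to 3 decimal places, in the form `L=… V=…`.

2πR = 2π·31 = 194.778745
per-turn = √(194.778745² + 21²) = √(37938.7593 + 441) = √38379.7593 = 195.907527
L = 5.75 × 195.907527 = 1126.468283
V = π·1.5² × L = 7.068583 × 1126.468283 = 7962.535085

L=1126.468 V=7962.535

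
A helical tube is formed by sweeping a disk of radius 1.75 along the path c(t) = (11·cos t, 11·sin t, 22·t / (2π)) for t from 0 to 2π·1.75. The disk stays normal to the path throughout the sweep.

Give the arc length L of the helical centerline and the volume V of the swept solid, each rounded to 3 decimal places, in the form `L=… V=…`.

2πR = 2π·11 = 69.115038
per-turn = √(69.115038² + 22²) = √(4776.8885 + 484) = √5260.8885 = 72.531983
L = 1.75 × 72.531983 = 126.930970
V = π·1.75² × L = 9.621128 × 126.930970 = 1221.219045

L=126.931 V=1221.219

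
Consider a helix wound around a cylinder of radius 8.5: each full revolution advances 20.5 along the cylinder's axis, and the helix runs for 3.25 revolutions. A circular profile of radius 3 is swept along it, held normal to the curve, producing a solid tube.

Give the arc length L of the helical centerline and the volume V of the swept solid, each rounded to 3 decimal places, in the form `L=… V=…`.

L=185.921 V=5256.782

2πR = 2π·8.5 = 53.407075
per-turn = √(53.407075² + 20.5²) = √(2852.3157 + 420.25) = √3272.5657 = 57.206343
L = 3.25 × 57.206343 = 185.920615
V = π·3² × L = 28.274334 × 185.920615 = 5256.781531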